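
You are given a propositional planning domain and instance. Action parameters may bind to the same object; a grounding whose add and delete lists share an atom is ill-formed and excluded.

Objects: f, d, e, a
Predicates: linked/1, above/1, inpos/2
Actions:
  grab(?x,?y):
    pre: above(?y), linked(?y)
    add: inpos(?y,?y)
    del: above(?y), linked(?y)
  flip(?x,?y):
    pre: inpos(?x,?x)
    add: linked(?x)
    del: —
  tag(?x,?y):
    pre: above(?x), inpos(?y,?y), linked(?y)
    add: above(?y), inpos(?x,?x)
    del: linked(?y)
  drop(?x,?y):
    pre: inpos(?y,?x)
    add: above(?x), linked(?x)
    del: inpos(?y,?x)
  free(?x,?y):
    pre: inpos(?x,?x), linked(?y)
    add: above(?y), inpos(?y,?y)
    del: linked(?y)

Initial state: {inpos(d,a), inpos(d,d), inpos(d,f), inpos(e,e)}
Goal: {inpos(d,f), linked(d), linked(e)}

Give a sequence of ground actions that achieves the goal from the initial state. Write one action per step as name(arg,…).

1. flip(d,f)  →  {inpos(d,a), inpos(d,d), inpos(d,f), inpos(e,e), linked(d)}
2. flip(e,f)  →  {inpos(d,a), inpos(d,d), inpos(d,f), inpos(e,e), linked(d), linked(e)}

flip(d,f); flip(e,f)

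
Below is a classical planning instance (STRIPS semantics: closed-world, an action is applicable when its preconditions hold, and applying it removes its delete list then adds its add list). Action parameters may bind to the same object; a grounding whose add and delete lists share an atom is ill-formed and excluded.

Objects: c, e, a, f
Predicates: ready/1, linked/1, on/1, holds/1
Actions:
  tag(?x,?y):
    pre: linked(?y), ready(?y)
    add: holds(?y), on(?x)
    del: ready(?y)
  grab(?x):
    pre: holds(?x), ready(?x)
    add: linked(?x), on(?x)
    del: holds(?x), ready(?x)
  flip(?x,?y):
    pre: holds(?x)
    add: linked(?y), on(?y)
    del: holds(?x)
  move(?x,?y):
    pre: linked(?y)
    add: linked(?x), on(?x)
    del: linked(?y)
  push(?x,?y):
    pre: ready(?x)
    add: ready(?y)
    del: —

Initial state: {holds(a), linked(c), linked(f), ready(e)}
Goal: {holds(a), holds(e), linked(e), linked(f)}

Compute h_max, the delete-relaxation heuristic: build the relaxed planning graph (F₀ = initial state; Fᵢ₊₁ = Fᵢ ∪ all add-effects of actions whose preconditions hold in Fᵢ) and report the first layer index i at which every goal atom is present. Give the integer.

F0 = init (4 atoms)
F1 = F0 ∪ {linked(a), linked(e), on(a), on(c), on(e), on(f), ready(a), ready(c), ready(f)}  (13 atoms)
F2 = F1 ∪ {holds(c), holds(e), holds(f)}  (16 atoms)
goal ⊆ F2  ⇒  h_max = 2

2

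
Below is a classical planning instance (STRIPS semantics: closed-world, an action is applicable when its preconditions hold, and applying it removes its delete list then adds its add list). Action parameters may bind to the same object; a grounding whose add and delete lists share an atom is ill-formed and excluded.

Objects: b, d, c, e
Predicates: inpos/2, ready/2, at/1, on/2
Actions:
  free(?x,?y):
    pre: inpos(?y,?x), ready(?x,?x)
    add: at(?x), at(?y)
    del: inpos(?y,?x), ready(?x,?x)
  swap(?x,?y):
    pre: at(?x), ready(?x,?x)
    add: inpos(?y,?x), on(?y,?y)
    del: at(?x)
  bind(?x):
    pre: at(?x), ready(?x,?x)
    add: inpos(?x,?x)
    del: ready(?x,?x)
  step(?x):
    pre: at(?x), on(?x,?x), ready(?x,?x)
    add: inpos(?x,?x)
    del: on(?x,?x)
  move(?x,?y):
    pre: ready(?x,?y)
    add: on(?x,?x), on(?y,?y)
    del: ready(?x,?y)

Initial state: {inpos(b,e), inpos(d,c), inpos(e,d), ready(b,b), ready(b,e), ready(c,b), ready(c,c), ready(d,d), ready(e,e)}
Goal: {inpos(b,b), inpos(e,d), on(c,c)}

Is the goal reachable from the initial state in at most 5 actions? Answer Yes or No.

1. free(e,b)  →  {at(b), at(e), inpos(d,c), inpos(e,d), ready(b,b), ready(b,e), ready(c,b), ready(c,c), ready(d,d)}
2. swap(b,b)  →  {at(e), inpos(b,b), inpos(d,c), inpos(e,d), on(b,b), ready(b,b), ready(b,e), ready(c,b), ready(c,c), ready(d,d)}
3. move(c,b)  →  {at(e), inpos(b,b), inpos(d,c), inpos(e,d), on(b,b), on(c,c), ready(b,b), ready(b,e), ready(c,c), ready(d,d)}
optimal plan length = 3; 3 ≤ 5

Yes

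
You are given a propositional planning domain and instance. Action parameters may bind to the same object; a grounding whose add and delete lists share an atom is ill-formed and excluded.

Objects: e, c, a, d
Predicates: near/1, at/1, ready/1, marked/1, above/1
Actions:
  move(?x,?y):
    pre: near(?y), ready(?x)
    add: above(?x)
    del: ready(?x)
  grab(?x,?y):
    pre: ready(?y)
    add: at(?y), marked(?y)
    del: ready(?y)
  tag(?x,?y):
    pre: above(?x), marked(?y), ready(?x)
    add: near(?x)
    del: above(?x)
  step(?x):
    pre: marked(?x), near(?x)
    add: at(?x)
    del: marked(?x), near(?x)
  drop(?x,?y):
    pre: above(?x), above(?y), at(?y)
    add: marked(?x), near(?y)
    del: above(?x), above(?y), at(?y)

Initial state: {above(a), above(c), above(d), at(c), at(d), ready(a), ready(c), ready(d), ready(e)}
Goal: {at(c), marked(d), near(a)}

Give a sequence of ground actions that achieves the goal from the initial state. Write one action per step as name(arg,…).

1. grab(e,a)  →  {above(a), above(c), above(d), at(a), at(c), at(d), marked(a), ready(c), ready(d), ready(e)}
2. drop(d,a)  →  {above(c), at(c), at(d), marked(a), marked(d), near(a), ready(c), ready(d), ready(e)}

grab(e,a); drop(d,a)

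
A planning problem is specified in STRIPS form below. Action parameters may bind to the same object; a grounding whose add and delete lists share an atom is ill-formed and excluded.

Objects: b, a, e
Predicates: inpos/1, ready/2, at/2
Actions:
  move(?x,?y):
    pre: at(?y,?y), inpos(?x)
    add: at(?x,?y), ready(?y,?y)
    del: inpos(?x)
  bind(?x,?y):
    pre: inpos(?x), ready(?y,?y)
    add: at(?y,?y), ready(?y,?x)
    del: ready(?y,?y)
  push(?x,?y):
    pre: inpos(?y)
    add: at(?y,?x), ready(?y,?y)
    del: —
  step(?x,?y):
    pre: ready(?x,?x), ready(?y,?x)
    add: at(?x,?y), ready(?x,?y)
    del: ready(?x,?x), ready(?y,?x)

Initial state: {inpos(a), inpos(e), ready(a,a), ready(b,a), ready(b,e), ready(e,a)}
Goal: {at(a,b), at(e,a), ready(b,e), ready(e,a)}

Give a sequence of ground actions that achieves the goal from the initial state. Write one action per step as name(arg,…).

push(b,a); push(a,e)

1. push(b,a)  →  {at(a,b), inpos(a), inpos(e), ready(a,a), ready(b,a), ready(b,e), ready(e,a)}
2. push(a,e)  →  {at(a,b), at(e,a), inpos(a), inpos(e), ready(a,a), ready(b,a), ready(b,e), ready(e,a), ready(e,e)}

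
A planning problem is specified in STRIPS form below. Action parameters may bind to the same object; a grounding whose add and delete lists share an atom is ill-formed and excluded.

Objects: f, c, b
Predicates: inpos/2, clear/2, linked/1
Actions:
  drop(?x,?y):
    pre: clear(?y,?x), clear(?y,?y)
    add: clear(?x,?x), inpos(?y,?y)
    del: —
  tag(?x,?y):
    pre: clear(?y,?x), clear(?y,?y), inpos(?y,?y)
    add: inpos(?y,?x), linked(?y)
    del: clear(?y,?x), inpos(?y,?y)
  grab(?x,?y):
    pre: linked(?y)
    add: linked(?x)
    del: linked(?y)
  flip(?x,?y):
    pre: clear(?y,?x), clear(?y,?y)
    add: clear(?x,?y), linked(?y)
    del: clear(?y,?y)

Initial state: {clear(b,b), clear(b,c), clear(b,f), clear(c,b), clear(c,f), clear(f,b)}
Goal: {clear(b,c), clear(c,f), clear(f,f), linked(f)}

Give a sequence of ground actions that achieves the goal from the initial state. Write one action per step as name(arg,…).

1. drop(f,b)  →  {clear(b,b), clear(b,c), clear(b,f), clear(c,b), clear(c,f), clear(f,b), clear(f,f), inpos(b,b)}
2. drop(f,f)  →  {clear(b,b), clear(b,c), clear(b,f), clear(c,b), clear(c,f), clear(f,b), clear(f,f), inpos(b,b), inpos(f,f)}
3. tag(b,f)  →  {clear(b,b), clear(b,c), clear(b,f), clear(c,b), clear(c,f), clear(f,f), inpos(b,b), inpos(f,b), linked(f)}

drop(f,b); drop(f,f); tag(b,f)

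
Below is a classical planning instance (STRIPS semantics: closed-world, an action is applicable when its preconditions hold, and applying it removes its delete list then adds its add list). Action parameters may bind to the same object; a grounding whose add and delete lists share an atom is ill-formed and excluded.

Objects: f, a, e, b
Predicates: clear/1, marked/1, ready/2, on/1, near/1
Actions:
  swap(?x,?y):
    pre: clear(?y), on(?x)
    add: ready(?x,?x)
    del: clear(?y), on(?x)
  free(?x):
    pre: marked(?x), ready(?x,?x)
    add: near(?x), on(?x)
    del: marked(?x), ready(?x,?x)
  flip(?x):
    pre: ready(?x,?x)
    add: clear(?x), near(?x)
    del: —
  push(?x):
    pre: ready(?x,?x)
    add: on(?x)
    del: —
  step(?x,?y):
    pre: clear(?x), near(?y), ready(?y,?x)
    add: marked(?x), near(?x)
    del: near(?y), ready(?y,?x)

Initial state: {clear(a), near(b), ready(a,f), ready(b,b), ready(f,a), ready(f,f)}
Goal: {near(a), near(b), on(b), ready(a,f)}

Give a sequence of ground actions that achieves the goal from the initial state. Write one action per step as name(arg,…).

1. flip(f)  →  {clear(a), clear(f), near(b), near(f), ready(a,f), ready(b,b), ready(f,a), ready(f,f)}
2. push(b)  →  {clear(a), clear(f), near(b), near(f), on(b), ready(a,f), ready(b,b), ready(f,a), ready(f,f)}
3. step(a,f)  →  {clear(a), clear(f), marked(a), near(a), near(b), on(b), ready(a,f), ready(b,b), ready(f,f)}

flip(f); push(b); step(a,f)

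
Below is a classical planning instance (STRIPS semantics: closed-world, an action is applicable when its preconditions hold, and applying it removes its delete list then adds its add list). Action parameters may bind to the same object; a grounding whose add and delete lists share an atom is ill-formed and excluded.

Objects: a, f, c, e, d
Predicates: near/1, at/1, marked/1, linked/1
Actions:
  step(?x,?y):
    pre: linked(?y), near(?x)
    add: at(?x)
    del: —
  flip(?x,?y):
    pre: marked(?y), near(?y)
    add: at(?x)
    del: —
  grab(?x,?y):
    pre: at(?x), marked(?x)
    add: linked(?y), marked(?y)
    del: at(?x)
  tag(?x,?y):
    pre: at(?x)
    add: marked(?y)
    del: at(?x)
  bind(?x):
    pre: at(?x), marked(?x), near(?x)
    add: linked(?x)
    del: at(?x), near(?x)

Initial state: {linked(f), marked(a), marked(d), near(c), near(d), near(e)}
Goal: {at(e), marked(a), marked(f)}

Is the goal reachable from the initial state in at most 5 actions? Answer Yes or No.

1. step(c,f)  →  {at(c), linked(f), marked(a), marked(d), near(c), near(d), near(e)}
2. step(e,f)  →  {at(c), at(e), linked(f), marked(a), marked(d), near(c), near(d), near(e)}
3. tag(c,f)  →  {at(e), linked(f), marked(a), marked(d), marked(f), near(c), near(d), near(e)}
optimal plan length = 3; 3 ≤ 5

Yes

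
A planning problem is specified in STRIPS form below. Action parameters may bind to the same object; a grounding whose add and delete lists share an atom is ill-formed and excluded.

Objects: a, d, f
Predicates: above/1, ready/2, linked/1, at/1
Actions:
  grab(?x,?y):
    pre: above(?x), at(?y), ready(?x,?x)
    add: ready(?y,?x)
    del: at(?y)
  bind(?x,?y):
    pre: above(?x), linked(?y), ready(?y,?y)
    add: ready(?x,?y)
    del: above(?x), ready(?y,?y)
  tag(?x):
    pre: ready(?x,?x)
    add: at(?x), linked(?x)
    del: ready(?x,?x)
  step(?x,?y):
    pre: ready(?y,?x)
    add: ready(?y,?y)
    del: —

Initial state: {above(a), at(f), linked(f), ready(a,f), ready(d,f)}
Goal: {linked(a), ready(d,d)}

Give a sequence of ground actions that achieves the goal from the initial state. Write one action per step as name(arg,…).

1. step(f,a)  →  {above(a), at(f), linked(f), ready(a,a), ready(a,f), ready(d,f)}
2. tag(a)  →  {above(a), at(a), at(f), linked(a), linked(f), ready(a,f), ready(d,f)}
3. step(f,d)  →  {above(a), at(a), at(f), linked(a), linked(f), ready(a,f), ready(d,d), ready(d,f)}

step(f,a); tag(a); step(f,d)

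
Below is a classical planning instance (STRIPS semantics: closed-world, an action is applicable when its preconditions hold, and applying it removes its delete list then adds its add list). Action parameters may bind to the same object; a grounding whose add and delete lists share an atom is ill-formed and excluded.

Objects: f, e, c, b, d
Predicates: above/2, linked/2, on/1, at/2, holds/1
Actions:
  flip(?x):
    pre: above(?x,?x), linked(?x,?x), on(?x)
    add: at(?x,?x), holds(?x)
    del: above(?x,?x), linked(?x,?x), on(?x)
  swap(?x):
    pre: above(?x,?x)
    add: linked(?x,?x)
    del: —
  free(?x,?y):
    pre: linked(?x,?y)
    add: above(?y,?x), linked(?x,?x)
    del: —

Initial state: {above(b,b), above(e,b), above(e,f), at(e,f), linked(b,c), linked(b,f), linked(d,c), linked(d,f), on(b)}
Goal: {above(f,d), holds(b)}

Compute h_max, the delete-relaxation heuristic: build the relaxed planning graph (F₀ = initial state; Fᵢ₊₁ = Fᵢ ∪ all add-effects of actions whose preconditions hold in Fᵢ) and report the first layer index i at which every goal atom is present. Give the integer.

2

F0 = init (9 atoms)
F1 = F0 ∪ {above(c,b), above(c,d), above(f,b), above(f,d), linked(b,b), linked(d,d)}  (15 atoms)
F2 = F1 ∪ {above(d,d), at(b,b), holds(b)}  (18 atoms)
goal ⊆ F2  ⇒  h_max = 2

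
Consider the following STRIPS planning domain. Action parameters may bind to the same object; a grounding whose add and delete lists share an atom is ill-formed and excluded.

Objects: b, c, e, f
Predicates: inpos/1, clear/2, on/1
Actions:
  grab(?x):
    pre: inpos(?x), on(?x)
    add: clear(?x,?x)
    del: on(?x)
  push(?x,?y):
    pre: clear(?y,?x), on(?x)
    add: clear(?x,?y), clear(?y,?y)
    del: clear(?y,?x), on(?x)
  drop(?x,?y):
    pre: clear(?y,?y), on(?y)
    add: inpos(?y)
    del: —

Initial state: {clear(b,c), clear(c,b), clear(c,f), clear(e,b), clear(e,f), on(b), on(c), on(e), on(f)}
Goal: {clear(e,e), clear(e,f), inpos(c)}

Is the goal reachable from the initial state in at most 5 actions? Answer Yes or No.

Yes

1. push(b,e)  →  {clear(b,c), clear(b,e), clear(c,b), clear(c,f), clear(e,e), clear(e,f), on(c), on(e), on(f)}
2. push(f,c)  →  {clear(b,c), clear(b,e), clear(c,b), clear(c,c), clear(e,e), clear(e,f), clear(f,c), on(c), on(e)}
3. drop(b,c)  →  {clear(b,c), clear(b,e), clear(c,b), clear(c,c), clear(e,e), clear(e,f), clear(f,c), inpos(c), on(c), on(e)}
optimal plan length = 3; 3 ≤ 5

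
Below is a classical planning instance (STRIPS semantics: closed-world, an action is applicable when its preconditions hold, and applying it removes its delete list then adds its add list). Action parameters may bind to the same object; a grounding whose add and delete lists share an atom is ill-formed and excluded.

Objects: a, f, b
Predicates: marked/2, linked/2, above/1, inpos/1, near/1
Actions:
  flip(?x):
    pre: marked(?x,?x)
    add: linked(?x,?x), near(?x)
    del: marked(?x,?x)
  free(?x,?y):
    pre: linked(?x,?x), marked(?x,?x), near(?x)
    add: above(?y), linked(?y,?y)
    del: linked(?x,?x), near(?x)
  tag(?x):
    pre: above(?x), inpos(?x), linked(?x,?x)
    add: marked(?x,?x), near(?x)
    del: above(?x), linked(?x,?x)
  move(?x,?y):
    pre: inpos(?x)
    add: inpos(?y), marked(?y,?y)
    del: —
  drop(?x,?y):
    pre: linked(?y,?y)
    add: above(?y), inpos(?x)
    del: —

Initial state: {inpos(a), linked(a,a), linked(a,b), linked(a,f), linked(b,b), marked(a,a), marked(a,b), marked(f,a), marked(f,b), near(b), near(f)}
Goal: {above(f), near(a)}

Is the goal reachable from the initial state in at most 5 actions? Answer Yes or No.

1. flip(a)  →  {inpos(a), linked(a,a), linked(a,b), linked(a,f), linked(b,b), marked(a,b), marked(f,a), marked(f,b), near(a), near(b), near(f)}
2. move(a,b)  →  {inpos(a), inpos(b), linked(a,a), linked(a,b), linked(a,f), linked(b,b), marked(a,b), marked(b,b), marked(f,a), marked(f,b), near(a), near(b), near(f)}
3. free(b,f)  →  {above(f), inpos(a), inpos(b), linked(a,a), linked(a,b), linked(a,f), linked(f,f), marked(a,b), marked(b,b), marked(f,a), marked(f,b), near(a), near(f)}
optimal plan length = 3; 3 ≤ 5

Yes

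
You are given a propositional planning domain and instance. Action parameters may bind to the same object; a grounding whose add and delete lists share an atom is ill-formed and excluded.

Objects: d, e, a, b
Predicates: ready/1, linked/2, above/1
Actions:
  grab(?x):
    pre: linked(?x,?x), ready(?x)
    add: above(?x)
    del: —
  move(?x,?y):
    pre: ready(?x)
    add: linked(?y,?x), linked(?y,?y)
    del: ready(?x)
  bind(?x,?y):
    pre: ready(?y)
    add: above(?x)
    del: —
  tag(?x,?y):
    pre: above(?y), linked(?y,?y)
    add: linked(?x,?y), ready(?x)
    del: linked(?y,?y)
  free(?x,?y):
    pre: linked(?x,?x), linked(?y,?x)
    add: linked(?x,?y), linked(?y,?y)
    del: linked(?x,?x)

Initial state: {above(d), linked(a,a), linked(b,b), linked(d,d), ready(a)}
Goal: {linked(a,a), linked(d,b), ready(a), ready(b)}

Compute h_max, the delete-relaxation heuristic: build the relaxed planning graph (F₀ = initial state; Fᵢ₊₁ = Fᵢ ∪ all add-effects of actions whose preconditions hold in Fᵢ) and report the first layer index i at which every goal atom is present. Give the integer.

2

F0 = init (5 atoms)
F1 = F0 ∪ {above(a), above(b), above(e), linked(a,d), linked(b,a), linked(b,d), linked(d,a), linked(e,a), linked(e,d), linked(e,e), ready(b), ready(e)}  (17 atoms)
F2 = F1 ∪ {linked(a,b), linked(a,e), linked(b,e), linked(d,b), linked(d,e), linked(e,b), ready(d)}  (24 atoms)
goal ⊆ F2  ⇒  h_max = 2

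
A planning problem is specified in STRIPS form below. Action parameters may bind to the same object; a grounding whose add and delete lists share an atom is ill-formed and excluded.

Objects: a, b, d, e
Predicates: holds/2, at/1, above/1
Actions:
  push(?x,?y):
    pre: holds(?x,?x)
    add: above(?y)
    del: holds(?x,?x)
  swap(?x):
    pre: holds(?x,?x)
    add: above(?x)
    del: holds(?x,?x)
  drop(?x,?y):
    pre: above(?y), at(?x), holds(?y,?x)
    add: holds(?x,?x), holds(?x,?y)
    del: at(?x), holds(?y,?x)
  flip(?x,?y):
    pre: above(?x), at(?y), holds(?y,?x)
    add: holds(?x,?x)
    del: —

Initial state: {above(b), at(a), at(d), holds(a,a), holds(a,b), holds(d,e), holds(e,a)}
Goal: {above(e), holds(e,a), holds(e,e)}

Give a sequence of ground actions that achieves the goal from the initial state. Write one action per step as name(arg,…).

push(a,e); flip(e,d)

1. push(a,e)  →  {above(b), above(e), at(a), at(d), holds(a,b), holds(d,e), holds(e,a)}
2. flip(e,d)  →  {above(b), above(e), at(a), at(d), holds(a,b), holds(d,e), holds(e,a), holds(e,e)}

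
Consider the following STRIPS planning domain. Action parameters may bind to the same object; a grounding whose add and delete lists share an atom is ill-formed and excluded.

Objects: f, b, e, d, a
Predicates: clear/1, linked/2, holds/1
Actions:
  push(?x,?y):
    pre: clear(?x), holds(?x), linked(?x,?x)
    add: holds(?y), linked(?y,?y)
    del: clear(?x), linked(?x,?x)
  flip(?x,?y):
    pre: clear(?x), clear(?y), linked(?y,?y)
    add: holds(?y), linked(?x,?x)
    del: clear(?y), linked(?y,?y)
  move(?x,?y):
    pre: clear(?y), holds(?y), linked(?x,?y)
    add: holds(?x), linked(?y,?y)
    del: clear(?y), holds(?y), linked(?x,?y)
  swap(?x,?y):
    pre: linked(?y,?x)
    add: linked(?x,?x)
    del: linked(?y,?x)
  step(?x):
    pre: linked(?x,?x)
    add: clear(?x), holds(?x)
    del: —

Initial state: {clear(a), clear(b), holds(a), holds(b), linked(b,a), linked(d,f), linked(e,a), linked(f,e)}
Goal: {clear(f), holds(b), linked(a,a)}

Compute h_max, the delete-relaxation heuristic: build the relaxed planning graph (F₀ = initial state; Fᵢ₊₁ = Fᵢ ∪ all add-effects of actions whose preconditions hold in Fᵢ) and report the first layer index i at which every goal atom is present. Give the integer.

F0 = init (8 atoms)
F1 = F0 ∪ {holds(e), linked(a,a), linked(e,e), linked(f,f)}  (12 atoms)
F2 = F1 ∪ {clear(e), clear(f), holds(d), holds(f), linked(b,b), linked(d,d)}  (18 atoms)
goal ⊆ F2  ⇒  h_max = 2

2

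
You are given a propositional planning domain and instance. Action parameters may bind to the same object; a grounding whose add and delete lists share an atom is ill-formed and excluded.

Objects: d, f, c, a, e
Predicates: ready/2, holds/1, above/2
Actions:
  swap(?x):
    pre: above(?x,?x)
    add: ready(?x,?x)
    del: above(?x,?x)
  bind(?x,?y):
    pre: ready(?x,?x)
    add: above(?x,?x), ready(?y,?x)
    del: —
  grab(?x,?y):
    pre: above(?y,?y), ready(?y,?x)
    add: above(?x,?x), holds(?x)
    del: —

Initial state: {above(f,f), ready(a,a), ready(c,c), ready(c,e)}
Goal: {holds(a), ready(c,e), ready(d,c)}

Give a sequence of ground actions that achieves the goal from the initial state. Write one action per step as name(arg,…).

1. bind(c,d)  →  {above(c,c), above(f,f), ready(a,a), ready(c,c), ready(c,e), ready(d,c)}
2. bind(a,d)  →  {above(a,a), above(c,c), above(f,f), ready(a,a), ready(c,c), ready(c,e), ready(d,a), ready(d,c)}
3. grab(a,a)  →  {above(a,a), above(c,c), above(f,f), holds(a), ready(a,a), ready(c,c), ready(c,e), ready(d,a), ready(d,c)}

bind(c,d); bind(a,d); grab(a,a)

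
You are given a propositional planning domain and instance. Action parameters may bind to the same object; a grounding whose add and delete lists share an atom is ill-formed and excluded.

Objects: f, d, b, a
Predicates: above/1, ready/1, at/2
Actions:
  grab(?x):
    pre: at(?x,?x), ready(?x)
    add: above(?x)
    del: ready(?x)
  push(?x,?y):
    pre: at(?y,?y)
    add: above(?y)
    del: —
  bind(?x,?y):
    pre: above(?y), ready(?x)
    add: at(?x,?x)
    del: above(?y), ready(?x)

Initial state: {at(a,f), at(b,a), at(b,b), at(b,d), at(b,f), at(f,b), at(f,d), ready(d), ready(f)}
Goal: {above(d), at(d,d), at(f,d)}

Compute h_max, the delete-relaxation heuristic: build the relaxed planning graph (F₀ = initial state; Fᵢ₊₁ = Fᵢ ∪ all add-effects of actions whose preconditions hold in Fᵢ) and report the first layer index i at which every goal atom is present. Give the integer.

3

F0 = init (9 atoms)
F1 = F0 ∪ {above(b)}  (10 atoms)
F2 = F1 ∪ {at(d,d), at(f,f)}  (12 atoms)
F3 = F2 ∪ {above(d), above(f)}  (14 atoms)
goal ⊆ F3  ⇒  h_max = 3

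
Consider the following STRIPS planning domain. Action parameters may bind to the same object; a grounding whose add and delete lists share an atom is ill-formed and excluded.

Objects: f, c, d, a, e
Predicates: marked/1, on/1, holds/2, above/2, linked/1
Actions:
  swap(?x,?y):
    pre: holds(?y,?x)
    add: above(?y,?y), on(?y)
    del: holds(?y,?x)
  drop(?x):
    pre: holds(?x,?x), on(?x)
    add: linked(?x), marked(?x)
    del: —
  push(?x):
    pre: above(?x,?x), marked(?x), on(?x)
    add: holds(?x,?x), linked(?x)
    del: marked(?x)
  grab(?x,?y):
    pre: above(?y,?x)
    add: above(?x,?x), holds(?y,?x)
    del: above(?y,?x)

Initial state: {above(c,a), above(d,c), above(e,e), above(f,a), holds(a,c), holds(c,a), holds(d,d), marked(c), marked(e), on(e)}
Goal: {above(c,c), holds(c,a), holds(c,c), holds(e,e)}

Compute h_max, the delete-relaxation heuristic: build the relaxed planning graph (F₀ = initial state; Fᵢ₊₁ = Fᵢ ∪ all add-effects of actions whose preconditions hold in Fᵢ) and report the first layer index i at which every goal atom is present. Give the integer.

2

F0 = init (10 atoms)
F1 = F0 ∪ {above(a,a), above(c,c), above(d,d), holds(d,c), holds(e,e), holds(f,a), linked(e), on(a), on(c), on(d)}  (20 atoms)
F2 = F1 ∪ {above(f,f), holds(c,c), linked(c), linked(d), marked(d), on(f)}  (26 atoms)
goal ⊆ F2  ⇒  h_max = 2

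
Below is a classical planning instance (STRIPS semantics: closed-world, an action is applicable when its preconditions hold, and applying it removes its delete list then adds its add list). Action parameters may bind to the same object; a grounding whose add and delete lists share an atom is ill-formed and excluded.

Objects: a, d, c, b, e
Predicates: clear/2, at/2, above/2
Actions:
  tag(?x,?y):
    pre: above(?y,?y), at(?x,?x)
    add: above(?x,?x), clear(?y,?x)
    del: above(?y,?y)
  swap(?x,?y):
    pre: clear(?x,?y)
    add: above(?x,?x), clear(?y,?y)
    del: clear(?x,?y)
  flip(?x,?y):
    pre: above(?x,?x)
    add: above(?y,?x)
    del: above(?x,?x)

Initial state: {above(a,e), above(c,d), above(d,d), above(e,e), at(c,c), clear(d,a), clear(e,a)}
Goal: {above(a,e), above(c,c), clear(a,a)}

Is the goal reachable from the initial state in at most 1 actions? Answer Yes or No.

1. tag(c,d)  →  {above(a,e), above(c,c), above(c,d), above(e,e), at(c,c), clear(d,a), clear(d,c), clear(e,a)}
2. swap(d,a)  →  {above(a,e), above(c,c), above(c,d), above(d,d), above(e,e), at(c,c), clear(a,a), clear(d,c), clear(e,a)}
optimal plan length = 2; 2 > 1

No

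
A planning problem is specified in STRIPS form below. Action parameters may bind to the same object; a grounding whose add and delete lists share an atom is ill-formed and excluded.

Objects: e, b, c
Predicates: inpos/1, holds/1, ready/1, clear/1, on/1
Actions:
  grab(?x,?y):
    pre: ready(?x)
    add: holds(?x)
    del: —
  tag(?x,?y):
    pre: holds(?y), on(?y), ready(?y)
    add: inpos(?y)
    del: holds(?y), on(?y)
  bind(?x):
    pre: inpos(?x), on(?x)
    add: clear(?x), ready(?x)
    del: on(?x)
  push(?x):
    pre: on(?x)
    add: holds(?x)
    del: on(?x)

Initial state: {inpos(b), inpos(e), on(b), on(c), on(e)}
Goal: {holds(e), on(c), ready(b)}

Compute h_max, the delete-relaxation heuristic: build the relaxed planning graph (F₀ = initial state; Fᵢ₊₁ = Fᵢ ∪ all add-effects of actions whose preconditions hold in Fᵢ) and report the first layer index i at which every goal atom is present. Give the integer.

F0 = init (5 atoms)
F1 = F0 ∪ {clear(b), clear(e), holds(b), holds(c), holds(e), ready(b), ready(e)}  (12 atoms)
goal ⊆ F1  ⇒  h_max = 1

1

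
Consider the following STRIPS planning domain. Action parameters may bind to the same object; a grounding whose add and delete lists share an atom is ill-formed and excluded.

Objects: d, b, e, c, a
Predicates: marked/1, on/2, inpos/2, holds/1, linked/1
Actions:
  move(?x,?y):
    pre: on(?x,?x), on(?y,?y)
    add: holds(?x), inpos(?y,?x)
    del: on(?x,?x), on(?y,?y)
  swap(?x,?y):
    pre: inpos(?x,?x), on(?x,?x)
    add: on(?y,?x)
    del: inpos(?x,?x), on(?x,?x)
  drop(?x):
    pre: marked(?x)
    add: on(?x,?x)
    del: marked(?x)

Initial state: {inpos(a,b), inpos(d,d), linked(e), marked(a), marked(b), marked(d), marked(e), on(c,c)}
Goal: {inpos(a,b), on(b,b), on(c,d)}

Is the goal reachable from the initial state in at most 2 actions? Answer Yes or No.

No

1. drop(d)  →  {inpos(a,b), inpos(d,d), linked(e), marked(a), marked(b), marked(e), on(c,c), on(d,d)}
2. swap(d,c)  →  {inpos(a,b), linked(e), marked(a), marked(b), marked(e), on(c,c), on(c,d)}
3. drop(b)  →  {inpos(a,b), linked(e), marked(a), marked(e), on(b,b), on(c,c), on(c,d)}
optimal plan length = 3; 3 > 2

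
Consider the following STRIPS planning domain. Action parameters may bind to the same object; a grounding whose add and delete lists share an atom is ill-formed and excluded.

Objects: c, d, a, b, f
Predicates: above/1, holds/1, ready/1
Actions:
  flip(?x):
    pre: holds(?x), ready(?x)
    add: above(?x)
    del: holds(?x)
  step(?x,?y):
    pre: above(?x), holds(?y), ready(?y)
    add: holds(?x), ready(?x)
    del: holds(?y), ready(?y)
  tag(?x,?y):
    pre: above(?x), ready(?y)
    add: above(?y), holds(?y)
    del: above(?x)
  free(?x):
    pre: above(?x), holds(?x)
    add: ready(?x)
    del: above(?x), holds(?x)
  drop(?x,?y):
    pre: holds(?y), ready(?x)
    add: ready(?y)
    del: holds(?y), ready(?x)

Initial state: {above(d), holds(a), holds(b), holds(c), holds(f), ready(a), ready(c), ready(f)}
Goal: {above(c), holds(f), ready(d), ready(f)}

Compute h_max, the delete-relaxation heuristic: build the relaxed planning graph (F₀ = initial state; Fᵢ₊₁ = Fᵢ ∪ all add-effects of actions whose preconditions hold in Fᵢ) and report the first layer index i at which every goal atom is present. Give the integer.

F0 = init (8 atoms)
F1 = F0 ∪ {above(a), above(c), above(f), holds(d), ready(b), ready(d)}  (14 atoms)
goal ⊆ F1  ⇒  h_max = 1

1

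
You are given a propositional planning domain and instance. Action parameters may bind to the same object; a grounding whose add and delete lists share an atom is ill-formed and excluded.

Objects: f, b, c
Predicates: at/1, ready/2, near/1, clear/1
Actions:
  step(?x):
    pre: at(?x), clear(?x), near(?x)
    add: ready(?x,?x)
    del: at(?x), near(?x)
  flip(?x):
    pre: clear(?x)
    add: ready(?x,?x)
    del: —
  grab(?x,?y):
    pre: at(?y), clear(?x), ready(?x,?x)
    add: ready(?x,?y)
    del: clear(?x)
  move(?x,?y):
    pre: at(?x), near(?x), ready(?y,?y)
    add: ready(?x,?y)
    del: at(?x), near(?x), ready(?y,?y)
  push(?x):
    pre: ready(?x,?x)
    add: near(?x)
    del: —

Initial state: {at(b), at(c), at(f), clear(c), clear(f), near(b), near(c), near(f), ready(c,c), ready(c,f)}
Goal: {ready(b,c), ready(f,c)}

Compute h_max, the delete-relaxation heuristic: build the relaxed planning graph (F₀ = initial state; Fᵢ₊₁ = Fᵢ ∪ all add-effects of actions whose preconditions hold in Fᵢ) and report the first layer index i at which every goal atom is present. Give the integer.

1

F0 = init (10 atoms)
F1 = F0 ∪ {ready(b,c), ready(c,b), ready(f,c), ready(f,f)}  (14 atoms)
goal ⊆ F1  ⇒  h_max = 1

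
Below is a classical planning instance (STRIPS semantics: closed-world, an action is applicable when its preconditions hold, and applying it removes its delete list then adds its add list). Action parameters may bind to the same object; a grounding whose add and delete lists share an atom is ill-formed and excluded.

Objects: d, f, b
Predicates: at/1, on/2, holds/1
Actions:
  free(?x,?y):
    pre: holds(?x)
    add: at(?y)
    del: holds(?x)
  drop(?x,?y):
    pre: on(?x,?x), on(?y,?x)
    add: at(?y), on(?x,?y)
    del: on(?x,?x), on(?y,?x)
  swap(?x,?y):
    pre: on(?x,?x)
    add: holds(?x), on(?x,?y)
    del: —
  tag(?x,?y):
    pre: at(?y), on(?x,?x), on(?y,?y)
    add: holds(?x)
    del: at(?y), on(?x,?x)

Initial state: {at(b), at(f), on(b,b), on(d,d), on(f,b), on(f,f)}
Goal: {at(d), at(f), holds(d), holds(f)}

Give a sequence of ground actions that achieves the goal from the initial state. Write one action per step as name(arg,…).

swap(d,f); swap(f,d); drop(f,d)

1. swap(d,f)  →  {at(b), at(f), holds(d), on(b,b), on(d,d), on(d,f), on(f,b), on(f,f)}
2. swap(f,d)  →  {at(b), at(f), holds(d), holds(f), on(b,b), on(d,d), on(d,f), on(f,b), on(f,d), on(f,f)}
3. drop(f,d)  →  {at(b), at(d), at(f), holds(d), holds(f), on(b,b), on(d,d), on(f,b), on(f,d)}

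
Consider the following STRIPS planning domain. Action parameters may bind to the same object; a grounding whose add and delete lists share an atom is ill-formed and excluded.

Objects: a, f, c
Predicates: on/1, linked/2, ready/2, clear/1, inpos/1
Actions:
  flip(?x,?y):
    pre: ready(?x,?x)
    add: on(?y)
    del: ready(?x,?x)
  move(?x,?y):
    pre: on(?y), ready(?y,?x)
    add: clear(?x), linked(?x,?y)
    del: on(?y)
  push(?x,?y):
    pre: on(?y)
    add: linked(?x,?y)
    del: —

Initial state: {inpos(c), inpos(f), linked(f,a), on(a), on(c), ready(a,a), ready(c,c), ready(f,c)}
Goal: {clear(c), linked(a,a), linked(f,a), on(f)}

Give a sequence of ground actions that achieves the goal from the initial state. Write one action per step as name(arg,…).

flip(a,f); move(c,c); push(a,a)

1. flip(a,f)  →  {inpos(c), inpos(f), linked(f,a), on(a), on(c), on(f), ready(c,c), ready(f,c)}
2. move(c,c)  →  {clear(c), inpos(c), inpos(f), linked(c,c), linked(f,a), on(a), on(f), ready(c,c), ready(f,c)}
3. push(a,a)  →  {clear(c), inpos(c), inpos(f), linked(a,a), linked(c,c), linked(f,a), on(a), on(f), ready(c,c), ready(f,c)}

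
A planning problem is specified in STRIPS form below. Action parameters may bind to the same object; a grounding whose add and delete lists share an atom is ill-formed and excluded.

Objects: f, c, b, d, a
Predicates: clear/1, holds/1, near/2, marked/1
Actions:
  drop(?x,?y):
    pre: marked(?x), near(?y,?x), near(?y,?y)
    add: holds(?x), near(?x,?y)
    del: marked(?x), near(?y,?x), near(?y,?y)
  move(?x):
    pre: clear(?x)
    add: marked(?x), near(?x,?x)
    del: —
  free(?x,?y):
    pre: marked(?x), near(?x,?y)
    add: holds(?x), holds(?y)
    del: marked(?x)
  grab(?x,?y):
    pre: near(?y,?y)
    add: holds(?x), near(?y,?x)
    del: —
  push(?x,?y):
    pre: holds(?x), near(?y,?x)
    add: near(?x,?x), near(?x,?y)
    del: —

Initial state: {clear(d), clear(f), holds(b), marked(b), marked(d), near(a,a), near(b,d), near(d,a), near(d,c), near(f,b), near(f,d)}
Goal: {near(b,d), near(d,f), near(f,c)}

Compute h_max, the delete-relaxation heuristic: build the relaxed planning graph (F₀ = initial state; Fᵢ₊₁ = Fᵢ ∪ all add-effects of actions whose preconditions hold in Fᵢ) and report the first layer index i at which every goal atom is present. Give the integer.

F0 = init (11 atoms)
F1 = F0 ∪ {holds(a), holds(c), holds(d), holds(f), marked(f), near(a,b), near(a,c), near(a,d), near(a,f), near(b,b), near(b,f), near(d,d), near(f,f)}  (24 atoms)
F2 = F1 ∪ {near(b,a), near(b,c), near(c,a), near(c,c), near(c,d), near(d,b), near(d,f), near(f,a), near(f,c)}  (33 atoms)
goal ⊆ F2  ⇒  h_max = 2

2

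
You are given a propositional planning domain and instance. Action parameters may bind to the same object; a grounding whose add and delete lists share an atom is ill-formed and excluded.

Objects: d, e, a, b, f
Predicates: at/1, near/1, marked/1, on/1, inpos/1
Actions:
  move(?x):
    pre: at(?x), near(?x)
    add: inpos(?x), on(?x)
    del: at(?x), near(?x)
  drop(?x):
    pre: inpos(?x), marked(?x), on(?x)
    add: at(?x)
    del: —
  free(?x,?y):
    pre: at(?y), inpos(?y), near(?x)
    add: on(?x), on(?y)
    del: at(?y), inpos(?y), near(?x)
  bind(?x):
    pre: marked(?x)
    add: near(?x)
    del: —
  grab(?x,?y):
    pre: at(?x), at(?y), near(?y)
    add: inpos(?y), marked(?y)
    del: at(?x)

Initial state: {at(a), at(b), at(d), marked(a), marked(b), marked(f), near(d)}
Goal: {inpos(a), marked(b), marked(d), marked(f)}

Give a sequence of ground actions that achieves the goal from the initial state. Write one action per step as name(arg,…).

1. bind(a)  →  {at(a), at(b), at(d), marked(a), marked(b), marked(f), near(a), near(d)}
2. move(a)  →  {at(b), at(d), inpos(a), marked(a), marked(b), marked(f), near(d), on(a)}
3. grab(d,d)  →  {at(b), inpos(a), inpos(d), marked(a), marked(b), marked(d), marked(f), near(d), on(a)}

bind(a); move(a); grab(d,d)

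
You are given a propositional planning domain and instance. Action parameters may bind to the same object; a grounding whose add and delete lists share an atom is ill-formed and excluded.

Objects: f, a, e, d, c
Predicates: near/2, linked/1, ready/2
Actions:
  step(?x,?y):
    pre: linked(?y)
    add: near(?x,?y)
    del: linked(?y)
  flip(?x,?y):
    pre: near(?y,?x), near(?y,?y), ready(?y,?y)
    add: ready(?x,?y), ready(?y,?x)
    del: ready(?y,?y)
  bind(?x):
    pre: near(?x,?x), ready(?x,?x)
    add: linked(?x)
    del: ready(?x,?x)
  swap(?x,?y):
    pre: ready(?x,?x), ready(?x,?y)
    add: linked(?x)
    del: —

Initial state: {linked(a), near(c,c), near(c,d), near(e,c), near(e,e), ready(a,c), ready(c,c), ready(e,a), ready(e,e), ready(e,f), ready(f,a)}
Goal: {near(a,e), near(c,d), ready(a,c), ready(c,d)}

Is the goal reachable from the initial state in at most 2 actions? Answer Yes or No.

1. flip(d,c)  →  {linked(a), near(c,c), near(c,d), near(e,c), near(e,e), ready(a,c), ready(c,d), ready(d,c), ready(e,a), ready(e,e), ready(e,f), ready(f,a)}
2. bind(e)  →  {linked(a), linked(e), near(c,c), near(c,d), near(e,c), near(e,e), ready(a,c), ready(c,d), ready(d,c), ready(e,a), ready(e,f), ready(f,a)}
3. step(a,e)  →  {linked(a), near(a,e), near(c,c), near(c,d), near(e,c), near(e,e), ready(a,c), ready(c,d), ready(d,c), ready(e,a), ready(e,f), ready(f,a)}
optimal plan length = 3; 3 > 2

No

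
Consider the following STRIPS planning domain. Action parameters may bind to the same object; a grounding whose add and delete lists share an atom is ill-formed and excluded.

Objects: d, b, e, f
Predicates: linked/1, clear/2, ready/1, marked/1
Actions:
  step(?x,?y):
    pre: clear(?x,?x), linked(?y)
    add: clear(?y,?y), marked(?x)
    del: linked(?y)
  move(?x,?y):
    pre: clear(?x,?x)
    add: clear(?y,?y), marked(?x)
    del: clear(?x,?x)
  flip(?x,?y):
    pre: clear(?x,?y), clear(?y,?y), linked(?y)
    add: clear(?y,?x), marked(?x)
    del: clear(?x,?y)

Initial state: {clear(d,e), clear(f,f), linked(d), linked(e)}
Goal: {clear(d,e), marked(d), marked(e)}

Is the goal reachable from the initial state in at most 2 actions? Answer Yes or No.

No

1. step(f,d)  →  {clear(d,d), clear(d,e), clear(f,f), linked(e), marked(f)}
2. step(d,e)  →  {clear(d,d), clear(d,e), clear(e,e), clear(f,f), marked(d), marked(f)}
3. move(e,d)  →  {clear(d,d), clear(d,e), clear(f,f), marked(d), marked(e), marked(f)}
optimal plan length = 3; 3 > 2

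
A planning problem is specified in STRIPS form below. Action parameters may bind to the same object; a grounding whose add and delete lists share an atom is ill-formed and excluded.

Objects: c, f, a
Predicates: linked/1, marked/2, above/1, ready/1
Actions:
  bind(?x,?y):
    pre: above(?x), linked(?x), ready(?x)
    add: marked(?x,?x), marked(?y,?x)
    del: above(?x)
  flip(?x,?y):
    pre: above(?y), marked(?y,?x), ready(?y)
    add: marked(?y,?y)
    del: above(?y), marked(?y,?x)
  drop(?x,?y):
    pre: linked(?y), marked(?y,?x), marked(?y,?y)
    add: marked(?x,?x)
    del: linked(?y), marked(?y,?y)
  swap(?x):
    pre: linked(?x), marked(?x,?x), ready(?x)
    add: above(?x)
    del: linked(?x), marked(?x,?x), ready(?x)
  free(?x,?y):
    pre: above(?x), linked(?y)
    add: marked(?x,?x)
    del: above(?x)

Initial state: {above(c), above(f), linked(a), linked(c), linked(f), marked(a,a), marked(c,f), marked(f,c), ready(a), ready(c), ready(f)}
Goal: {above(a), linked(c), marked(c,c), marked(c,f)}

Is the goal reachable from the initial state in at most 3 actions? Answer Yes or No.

1. bind(c,c)  →  {above(f), linked(a), linked(c), linked(f), marked(a,a), marked(c,c), marked(c,f), marked(f,c), ready(a), ready(c), ready(f)}
2. swap(a)  →  {above(a), above(f), linked(c), linked(f), marked(c,c), marked(c,f), marked(f,c), ready(c), ready(f)}
optimal plan length = 2; 2 ≤ 3

Yes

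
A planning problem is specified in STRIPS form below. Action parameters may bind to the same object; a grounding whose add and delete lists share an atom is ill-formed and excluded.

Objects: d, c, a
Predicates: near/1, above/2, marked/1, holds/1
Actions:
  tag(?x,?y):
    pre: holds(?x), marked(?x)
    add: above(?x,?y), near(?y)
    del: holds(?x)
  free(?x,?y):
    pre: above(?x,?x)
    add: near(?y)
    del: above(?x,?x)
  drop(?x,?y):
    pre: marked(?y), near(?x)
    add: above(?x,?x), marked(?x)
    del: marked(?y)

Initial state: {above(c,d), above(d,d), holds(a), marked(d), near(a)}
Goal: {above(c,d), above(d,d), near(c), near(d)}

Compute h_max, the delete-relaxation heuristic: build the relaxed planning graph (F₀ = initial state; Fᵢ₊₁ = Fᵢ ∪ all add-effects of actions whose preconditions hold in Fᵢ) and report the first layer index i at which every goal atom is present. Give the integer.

1

F0 = init (5 atoms)
F1 = F0 ∪ {above(a,a), marked(a), near(c), near(d)}  (9 atoms)
goal ⊆ F1  ⇒  h_max = 1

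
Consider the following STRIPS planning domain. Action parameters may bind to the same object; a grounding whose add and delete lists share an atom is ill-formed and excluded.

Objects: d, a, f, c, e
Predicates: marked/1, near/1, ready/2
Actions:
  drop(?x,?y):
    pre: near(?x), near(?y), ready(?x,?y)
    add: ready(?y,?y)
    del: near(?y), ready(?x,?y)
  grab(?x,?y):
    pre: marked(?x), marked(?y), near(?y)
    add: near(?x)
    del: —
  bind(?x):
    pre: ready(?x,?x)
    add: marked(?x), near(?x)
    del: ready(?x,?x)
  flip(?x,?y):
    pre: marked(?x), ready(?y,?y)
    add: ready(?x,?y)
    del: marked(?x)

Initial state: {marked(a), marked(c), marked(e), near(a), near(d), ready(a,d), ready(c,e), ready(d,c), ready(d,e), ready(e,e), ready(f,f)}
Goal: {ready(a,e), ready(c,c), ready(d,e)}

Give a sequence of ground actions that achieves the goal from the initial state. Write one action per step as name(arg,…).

grab(c,a); drop(d,c); flip(a,e)

1. grab(c,a)  →  {marked(a), marked(c), marked(e), near(a), near(c), near(d), ready(a,d), ready(c,e), ready(d,c), ready(d,e), ready(e,e), ready(f,f)}
2. drop(d,c)  →  {marked(a), marked(c), marked(e), near(a), near(d), ready(a,d), ready(c,c), ready(c,e), ready(d,e), ready(e,e), ready(f,f)}
3. flip(a,e)  →  {marked(c), marked(e), near(a), near(d), ready(a,d), ready(a,e), ready(c,c), ready(c,e), ready(d,e), ready(e,e), ready(f,f)}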